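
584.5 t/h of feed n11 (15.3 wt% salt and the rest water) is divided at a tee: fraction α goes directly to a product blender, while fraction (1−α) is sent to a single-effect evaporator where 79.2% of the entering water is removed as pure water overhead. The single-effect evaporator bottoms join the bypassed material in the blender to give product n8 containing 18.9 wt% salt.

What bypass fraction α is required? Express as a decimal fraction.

All 584.5×0.153 = 89.428 t/h of salt reaches n8, so n8 = 89.428/0.189 = 473.17 t/h and vapour = 111.33 t/h.
The evaporator receives (1−α)·584.5 of feed at 0.847 water and removes 0.792 of that water:
0.792×0.847×(1−α)×584.5 = 111.33
(1−α) = 111.33/392.1 = 0.2839;  α = 0.7161.

0.716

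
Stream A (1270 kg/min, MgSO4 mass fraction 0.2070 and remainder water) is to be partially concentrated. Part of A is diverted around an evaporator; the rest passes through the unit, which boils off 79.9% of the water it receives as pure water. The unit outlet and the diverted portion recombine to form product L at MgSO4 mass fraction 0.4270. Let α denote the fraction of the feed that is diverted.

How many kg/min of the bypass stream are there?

237.3 kg/min

All 1270×0.207 = 262.89 kg/min of MgSO4 reaches L, so L = 262.89/0.427 = 615.67 kg/min and vapour = 654.33 kg/min.
The evaporator receives (1−α)·1270 of feed at 0.793 water and removes 0.799 of that water:
0.799×0.793×(1−α)×1270 = 654.33
(1−α) = 654.33/804.68 = 0.8132;  α = 0.1868.
Bypass flow = 0.1868×1270 = 237.29 kg/min.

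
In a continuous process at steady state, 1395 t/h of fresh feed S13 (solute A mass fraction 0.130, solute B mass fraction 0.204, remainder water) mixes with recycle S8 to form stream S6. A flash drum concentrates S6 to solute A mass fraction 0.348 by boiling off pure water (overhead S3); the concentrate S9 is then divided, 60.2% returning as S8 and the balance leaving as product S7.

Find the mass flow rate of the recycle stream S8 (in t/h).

Overall solute A balance (none leaves overhead): solute A in fresh feed = solute A in product, i.e. 1395×0.130 = (1−0.602)·S9·0.348.
S9 = 181.35/(0.348×0.398) = 1309.3 t/h.
Recycle S8 = 0.602×1309.3 = 788.23 t/h.

788.2 t/h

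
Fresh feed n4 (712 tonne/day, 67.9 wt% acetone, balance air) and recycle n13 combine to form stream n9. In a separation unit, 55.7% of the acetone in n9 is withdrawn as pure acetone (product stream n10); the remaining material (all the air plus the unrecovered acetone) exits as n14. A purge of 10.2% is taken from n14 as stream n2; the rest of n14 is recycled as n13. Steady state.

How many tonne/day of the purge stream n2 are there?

air enters only via n4 and leaves only via the purge: 712×0.321 = 0.102×(air in n14), and the separation unit passes all air, so air in n9 = air in n14 = 2240.7 tonne/day.
acetone in n9: m_A = 712×0.679 + (1−0.102)·(1−0.557)·m_A, so m_A = 483.45/0.6022 = 802.82 tonne/day.
n14 = (1−0.557)×802.82 + 2240.7 = 2596.4 tonne/day.
Purge n2 = 0.102×2596.4 = 264.83 tonne/day.

264.8 tonne/day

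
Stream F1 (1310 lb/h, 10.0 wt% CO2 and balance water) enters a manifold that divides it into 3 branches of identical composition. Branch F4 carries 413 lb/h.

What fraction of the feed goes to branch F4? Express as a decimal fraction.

Fraction to F4 = 413/1310 = 0.3153.

0.315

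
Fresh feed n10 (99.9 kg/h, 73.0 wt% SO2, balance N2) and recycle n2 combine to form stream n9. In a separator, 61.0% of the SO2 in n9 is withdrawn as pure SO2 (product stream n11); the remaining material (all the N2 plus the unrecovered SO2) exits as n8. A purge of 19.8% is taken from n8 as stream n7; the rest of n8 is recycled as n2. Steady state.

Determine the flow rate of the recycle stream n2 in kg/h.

N2 enters only via n10 and leaves only via the purge: 99.9×0.270 = 0.198×(N2 in n8), and the separator passes all N2, so N2 in n9 = N2 in n8 = 136.23 kg/h.
SO2 in n9: m_A = 99.9×0.730 + (1−0.198)·(1−0.610)·m_A, so m_A = 72.927/0.6872 = 106.12 kg/h.
n8 = (1−0.610)×106.12 + 136.23 = 177.61 kg/h.
Recycle n2 = (1−0.198)×177.61 = 142.45 kg/h.

142.4 kg/h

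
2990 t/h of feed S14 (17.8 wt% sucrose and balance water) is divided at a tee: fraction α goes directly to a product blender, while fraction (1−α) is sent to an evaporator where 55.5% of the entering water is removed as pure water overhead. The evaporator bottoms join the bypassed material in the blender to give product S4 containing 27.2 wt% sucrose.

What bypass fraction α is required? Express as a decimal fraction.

0.242

All 2990×0.178 = 532.22 t/h of sucrose reaches S4, so S4 = 532.22/0.272 = 1956.7 t/h and vapour = 1033.3 t/h.
The evaporator receives (1−α)·2990 of feed at 0.822 water and removes 0.555 of that water:
0.555×0.822×(1−α)×2990 = 1033.3
(1−α) = 1033.3/1364.1 = 0.7575;  α = 0.2425.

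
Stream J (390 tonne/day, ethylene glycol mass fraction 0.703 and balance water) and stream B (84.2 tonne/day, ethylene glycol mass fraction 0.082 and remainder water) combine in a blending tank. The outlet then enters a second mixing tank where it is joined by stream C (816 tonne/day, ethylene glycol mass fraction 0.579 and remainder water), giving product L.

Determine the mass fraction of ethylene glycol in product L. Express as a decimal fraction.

0.584

Overall, product flow = 1290.2 tonne/day.
ethylene glycol in = 390×0.703 + 84.2×0.082 + 816×0.579 = 753.54 tonne/day.
ethylene glycol fraction in L = 0.584.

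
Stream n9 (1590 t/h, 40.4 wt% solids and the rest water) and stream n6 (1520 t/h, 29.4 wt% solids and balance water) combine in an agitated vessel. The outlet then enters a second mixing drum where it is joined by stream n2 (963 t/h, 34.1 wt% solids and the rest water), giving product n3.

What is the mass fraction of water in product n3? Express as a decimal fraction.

0.652

Overall, product flow = 4073 t/h.
water in = 1590×0.596 + 1520×0.706 + 963×0.659 = 2655.4 t/h.
water fraction in n3 = 0.652.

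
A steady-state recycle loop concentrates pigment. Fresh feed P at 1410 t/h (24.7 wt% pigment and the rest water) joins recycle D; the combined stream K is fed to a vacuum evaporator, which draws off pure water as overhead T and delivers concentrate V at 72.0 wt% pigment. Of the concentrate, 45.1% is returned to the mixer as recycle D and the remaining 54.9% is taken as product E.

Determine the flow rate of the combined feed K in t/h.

Overall pigment balance (none leaves overhead): pigment in fresh feed = pigment in product, i.e. 1410×0.247 = (1−0.451)·V·0.720.
V = 348.27/(0.720×0.549) = 881.07 t/h.
Recycle D = 0.451×881.07 = 397.36 t/h.
Combined feed K = 1410 + 397.36 = 1807.4 t/h.

1807 t/h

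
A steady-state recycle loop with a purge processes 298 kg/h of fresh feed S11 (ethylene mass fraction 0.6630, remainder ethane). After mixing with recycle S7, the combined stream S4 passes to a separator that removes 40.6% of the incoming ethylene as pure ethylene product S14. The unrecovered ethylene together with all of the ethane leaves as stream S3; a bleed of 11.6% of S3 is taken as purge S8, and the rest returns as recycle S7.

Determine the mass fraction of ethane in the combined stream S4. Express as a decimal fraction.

0.6754

ethane enters only via S11 and leaves only via the purge: 298×0.337 = 0.116×(ethane in S3), and the separator passes all ethane, so ethane in S4 = ethane in S3 = 865.74 kg/h.
ethylene in S4: m_A = 298×0.663 + (1−0.116)·(1−0.406)·m_A, so m_A = 197.57/0.4749 = 416.03 kg/h.
S4 = 416.03 + 865.74 = 1281.8 kg/h.
ethane fraction in S4 = 865.74/1281.8 = 0.6754.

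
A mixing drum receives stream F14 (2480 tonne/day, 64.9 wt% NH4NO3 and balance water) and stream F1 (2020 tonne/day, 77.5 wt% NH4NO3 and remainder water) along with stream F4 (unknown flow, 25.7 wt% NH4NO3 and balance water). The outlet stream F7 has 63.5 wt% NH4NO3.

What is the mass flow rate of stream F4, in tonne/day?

840 tonne/day

Let F4 be the unknown flow. Total out = 4500 + F4.
NH4NO3 balance: 3175 + 0.257·F4 = 0.635·(4500 + F4)
(0.257 − 0.635)·F4 = 0.635×4500 − 3175 = -317.52
F4 = -317.52 / -0.378 = 840 tonne/day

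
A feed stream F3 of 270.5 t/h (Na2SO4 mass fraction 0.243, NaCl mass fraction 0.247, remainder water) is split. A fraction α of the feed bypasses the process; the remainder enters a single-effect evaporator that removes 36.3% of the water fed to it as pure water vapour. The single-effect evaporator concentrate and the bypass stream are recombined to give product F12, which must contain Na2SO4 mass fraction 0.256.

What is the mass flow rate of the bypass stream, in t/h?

196.3 t/h

All 270.5×0.243 = 65.731 t/h of Na2SO4 reaches F12, so F12 = 65.731/0.256 = 256.76 t/h and vapour = 13.736 t/h.
The evaporator receives (1−α)·270.5 of feed at 0.510 water and removes 0.363 of that water:
0.363×0.510×(1−α)×270.5 = 13.736
(1−α) = 13.736/50.078 = 0.2743;  α = 0.7257.
Bypass flow = 0.7257×270.5 = 196.3 t/h.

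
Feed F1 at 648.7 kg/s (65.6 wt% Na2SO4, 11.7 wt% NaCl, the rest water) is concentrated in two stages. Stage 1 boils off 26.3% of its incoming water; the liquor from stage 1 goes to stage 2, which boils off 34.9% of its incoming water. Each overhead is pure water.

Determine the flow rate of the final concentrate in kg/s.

572.1 kg/s

water in feed = 648.7×0.227 = 147.25 kg/s.
After stage 1: water left = (1−0.263)×147.25 = 108.53; stream total = 609.97 kg/s.
After stage 2: water left = (1−0.349)×108.53 = 70.651; final concentrate = 572.1 kg/s.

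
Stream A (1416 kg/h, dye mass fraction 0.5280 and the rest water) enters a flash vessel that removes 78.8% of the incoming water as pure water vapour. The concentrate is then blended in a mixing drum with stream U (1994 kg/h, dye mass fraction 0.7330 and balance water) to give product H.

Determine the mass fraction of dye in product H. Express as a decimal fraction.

0.7662

Vapour removed = 0.788×0.472×1416 = 526.66 kg/h; concentrate = 889.34 kg/h.
dye reaching the mixer = 747.65 (from concentrate) + 1994×0.733 = 2209.2 kg/h.
Product flow = 889.34 + 1994 = 2883.3 kg/h; dye fraction = 0.7662.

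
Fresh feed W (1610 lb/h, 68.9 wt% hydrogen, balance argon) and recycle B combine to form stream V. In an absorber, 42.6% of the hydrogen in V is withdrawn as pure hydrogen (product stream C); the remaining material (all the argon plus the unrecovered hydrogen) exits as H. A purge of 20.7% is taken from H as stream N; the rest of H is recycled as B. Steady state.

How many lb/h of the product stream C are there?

867.4 lb/h

hydrogen in V: m_A = 1610×0.689 + (1−0.207)·(1−0.426)·m_A, so m_A = 1109.3/0.5448 = 2036.1 lb/h.
Product C = 0.426×2036.1 = 867.37 lb/h.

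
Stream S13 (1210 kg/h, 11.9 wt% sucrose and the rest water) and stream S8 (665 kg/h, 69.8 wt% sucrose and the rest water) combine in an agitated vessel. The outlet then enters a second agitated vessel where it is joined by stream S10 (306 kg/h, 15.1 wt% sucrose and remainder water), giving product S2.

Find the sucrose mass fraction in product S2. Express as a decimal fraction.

0.300

Overall, product flow = 2181 kg/h.
sucrose in = 1210×0.119 + 665×0.698 + 306×0.151 = 654.37 kg/h.
sucrose fraction in S2 = 0.300.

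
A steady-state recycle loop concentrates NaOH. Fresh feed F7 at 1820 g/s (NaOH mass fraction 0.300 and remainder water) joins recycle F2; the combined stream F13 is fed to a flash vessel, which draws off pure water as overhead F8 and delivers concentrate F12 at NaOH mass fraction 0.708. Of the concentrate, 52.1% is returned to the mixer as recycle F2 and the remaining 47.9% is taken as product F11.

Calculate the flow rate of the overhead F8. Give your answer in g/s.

1049 g/s

Overall NaOH balance (none leaves overhead): NaOH in fresh feed = NaOH in product, i.e. 1820×0.300 = (1−0.521)·F12·0.708.
F12 = 546/(0.708×0.479) = 1610 g/s.
Recycle F2 = 0.521×1610 = 838.81 g/s.
Combined feed F13 = 1820 + 838.81 = 2658.8 g/s.
Overhead F8 = F13 − F12 = 2658.8 − 1610 = 1048.8 g/s.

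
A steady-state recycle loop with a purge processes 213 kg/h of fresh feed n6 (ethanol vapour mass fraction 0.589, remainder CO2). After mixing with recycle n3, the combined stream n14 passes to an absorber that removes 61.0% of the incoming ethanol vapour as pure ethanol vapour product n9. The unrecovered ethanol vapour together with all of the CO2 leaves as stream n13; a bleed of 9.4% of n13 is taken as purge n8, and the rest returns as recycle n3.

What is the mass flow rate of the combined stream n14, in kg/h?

CO2 enters only via n6 and leaves only via the purge: 213×0.411 = 0.094×(CO2 in n13), and the absorber passes all CO2, so CO2 in n14 = CO2 in n13 = 931.31 kg/h.
ethanol vapour in n14: m_A = 213×0.589 + (1−0.094)·(1−0.610)·m_A, so m_A = 125.46/0.6467 = 194.01 kg/h.
n14 = 194.01 + 931.31 = 1125.3 kg/h.

1125 kg/h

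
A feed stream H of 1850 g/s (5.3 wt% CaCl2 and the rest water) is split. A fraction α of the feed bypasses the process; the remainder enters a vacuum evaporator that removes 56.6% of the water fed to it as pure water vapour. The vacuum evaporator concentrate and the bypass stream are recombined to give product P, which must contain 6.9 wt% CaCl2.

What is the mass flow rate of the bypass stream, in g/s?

All 1850×0.053 = 98.05 g/s of CaCl2 reaches P, so P = 98.05/0.069 = 1421 g/s and vapour = 428.99 g/s.
The evaporator receives (1−α)·1850 of feed at 0.947 water and removes 0.566 of that water:
0.566×0.947×(1−α)×1850 = 428.99
(1−α) = 428.99/991.6 = 0.4326;  α = 0.5674.
Bypass flow = 0.5674×1850 = 1049.7 g/s.

1050 g/s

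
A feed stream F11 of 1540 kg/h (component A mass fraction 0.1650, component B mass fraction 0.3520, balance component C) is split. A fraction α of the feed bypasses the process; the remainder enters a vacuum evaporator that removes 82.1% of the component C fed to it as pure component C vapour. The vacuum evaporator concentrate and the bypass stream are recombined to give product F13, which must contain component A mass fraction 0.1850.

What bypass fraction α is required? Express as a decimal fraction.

0.727

All 1540×0.165 = 254.1 kg/h of component A reaches F13, so F13 = 254.1/0.185 = 1373.5 kg/h and vapour = 166.49 kg/h.
The evaporator receives (1−α)·1540 of feed at 0.483 component C and removes 0.821 of that component C:
0.821×0.483×(1−α)×1540 = 166.49
(1−α) = 166.49/610.68 = 0.2726;  α = 0.7274.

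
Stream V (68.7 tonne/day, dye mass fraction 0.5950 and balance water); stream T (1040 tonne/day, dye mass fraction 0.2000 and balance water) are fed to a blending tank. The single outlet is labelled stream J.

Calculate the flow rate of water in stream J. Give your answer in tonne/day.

water out = water in = 68.7×0.405 + 1040×0.800 = 859.82 tonne/day.

859.8 tonne/day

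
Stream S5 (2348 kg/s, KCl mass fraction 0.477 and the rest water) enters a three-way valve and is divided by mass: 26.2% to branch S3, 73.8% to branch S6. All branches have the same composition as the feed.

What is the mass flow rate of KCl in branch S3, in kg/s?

293.4 kg/s

Branch S3 total = 0.262×2348 = 615.18 kg/s.
KCl in S3 = 0.477×615.18 = 293.44 kg/s.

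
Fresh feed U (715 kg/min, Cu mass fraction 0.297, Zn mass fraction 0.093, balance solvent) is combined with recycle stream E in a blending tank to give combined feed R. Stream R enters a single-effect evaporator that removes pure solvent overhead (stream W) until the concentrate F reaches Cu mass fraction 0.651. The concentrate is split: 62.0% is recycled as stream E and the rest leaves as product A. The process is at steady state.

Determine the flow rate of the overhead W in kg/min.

388.8 kg/min

Overall Cu balance (none leaves overhead): Cu in fresh feed = Cu in product, i.e. 715×0.297 = (1−0.620)·F·0.651.
F = 212.35/(0.651×0.380) = 858.42 kg/min.
Recycle E = 0.620×858.42 = 532.22 kg/min.
Combined feed R = 715 + 532.22 = 1247.2 kg/min.
Overhead W = R − F = 1247.2 − 858.42 = 388.8 kg/min.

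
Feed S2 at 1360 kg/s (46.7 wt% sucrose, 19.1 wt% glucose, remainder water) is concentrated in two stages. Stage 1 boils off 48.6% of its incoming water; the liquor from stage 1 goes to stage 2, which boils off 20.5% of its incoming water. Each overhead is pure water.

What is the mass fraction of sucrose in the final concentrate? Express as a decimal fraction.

water in feed = 1360×0.342 = 465.12 kg/s.
After stage 1: water left = (1−0.486)×465.12 = 239.07; stream total = 1134 kg/s.
After stage 2: water left = (1−0.205)×239.07 = 190.06; final concentrate = 1084.9 kg/s.
sucrose fraction = 635.12/1084.9 = 0.585.

0.585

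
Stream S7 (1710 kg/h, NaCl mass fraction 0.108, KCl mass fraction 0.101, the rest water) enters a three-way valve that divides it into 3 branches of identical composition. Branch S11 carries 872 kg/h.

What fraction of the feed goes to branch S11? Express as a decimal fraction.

0.510

Fraction to S11 = 872/1710 = 0.5099.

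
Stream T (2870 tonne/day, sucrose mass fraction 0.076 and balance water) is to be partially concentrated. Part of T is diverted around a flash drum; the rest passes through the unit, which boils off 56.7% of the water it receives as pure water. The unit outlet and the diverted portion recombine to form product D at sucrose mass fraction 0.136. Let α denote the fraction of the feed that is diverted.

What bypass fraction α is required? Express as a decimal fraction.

All 2870×0.076 = 218.12 tonne/day of sucrose reaches D, so D = 218.12/0.136 = 1603.8 tonne/day and vapour = 1266.2 tonne/day.
The evaporator receives (1−α)·2870 of feed at 0.924 water and removes 0.567 of that water:
0.567×0.924×(1−α)×2870 = 1266.2
(1−α) = 1266.2/1503.6 = 0.8421;  α = 0.1579.

0.158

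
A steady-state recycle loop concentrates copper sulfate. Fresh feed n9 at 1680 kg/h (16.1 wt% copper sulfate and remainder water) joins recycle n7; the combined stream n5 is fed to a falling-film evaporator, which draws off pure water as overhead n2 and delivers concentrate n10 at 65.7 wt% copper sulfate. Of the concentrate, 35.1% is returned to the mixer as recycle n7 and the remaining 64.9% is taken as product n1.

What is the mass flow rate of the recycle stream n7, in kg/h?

Overall copper sulfate balance (none leaves overhead): copper sulfate in fresh feed = copper sulfate in product, i.e. 1680×0.161 = (1−0.351)·n10·0.657.
n10 = 270.48/(0.657×0.649) = 634.34 kg/h.
Recycle n7 = 0.351×634.34 = 222.65 kg/h.

222.7 kg/h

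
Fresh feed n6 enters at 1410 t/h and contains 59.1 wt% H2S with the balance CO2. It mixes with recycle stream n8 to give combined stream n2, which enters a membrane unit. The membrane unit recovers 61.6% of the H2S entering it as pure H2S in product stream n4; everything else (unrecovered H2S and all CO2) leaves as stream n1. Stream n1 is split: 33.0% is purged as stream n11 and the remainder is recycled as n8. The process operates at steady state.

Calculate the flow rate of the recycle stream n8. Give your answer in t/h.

1460 t/h

CO2 enters only via n6 and leaves only via the purge: 1410×0.409 = 0.330×(CO2 in n1), and the membrane unit passes all CO2, so CO2 in n2 = CO2 in n1 = 1747.5 t/h.
H2S in n2: m_A = 1410×0.591 + (1−0.330)·(1−0.616)·m_A, so m_A = 833.31/0.7427 = 1122 t/h.
n1 = (1−0.616)×1122 + 1747.5 = 2178.4 t/h.
Recycle n8 = (1−0.330)×2178.4 = 1459.5 t/h.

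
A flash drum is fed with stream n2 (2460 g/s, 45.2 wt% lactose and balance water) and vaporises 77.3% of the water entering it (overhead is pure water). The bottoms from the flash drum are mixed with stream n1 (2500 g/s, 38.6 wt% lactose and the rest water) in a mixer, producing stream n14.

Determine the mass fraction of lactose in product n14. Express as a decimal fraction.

0.5301

Vapour removed = 0.773×0.548×2460 = 1042.1 g/s; concentrate = 1417.9 g/s.
lactose reaching the mixer = 1111.9 (from concentrate) + 2500×0.386 = 2076.9 g/s.
Product flow = 1417.9 + 2500 = 3917.9 g/s; lactose fraction = 0.5301.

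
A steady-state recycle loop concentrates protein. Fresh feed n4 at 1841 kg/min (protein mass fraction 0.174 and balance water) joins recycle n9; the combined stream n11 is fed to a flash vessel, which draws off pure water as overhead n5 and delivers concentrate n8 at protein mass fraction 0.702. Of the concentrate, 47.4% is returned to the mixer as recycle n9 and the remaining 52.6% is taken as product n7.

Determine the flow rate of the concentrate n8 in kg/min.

Overall protein balance (none leaves overhead): protein in fresh feed = protein in product, i.e. 1841×0.174 = (1−0.474)·n8·0.702.
n8 = 320.33/(0.702×0.526) = 867.52 kg/min.

867.5 kg/min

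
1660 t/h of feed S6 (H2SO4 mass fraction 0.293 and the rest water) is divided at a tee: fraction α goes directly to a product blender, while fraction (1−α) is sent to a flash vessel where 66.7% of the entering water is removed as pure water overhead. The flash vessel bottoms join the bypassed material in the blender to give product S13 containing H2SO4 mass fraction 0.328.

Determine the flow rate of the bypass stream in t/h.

1284 t/h

All 1660×0.293 = 486.38 t/h of H2SO4 reaches S13, so S13 = 486.38/0.328 = 1482.9 t/h and vapour = 177.13 t/h.
The evaporator receives (1−α)·1660 of feed at 0.707 water and removes 0.667 of that water:
0.667×0.707×(1−α)×1660 = 177.13
(1−α) = 177.13/782.8 = 0.2263;  α = 0.7737.
Bypass flow = 0.7737×1660 = 1284.4 t/h.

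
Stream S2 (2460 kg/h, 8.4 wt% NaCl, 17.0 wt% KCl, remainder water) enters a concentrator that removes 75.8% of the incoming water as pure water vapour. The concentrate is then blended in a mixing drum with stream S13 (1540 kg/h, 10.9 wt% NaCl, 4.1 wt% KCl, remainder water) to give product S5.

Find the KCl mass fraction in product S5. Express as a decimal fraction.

0.184

Vapour removed = 0.758×0.746×2460 = 1391.1 kg/h; concentrate = 1068.9 kg/h.
KCl reaching the mixer = 418.2 (from concentrate) + 1540×0.041 = 481.34 kg/h.
Product flow = 1068.9 + 1540 = 2608.9 kg/h; KCl fraction = 0.184.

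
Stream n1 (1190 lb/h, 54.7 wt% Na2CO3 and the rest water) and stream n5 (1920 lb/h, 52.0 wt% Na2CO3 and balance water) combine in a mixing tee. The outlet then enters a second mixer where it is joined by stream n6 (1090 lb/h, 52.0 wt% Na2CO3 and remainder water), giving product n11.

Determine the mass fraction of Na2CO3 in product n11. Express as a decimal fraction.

0.528

Overall, product flow = 4200 lb/h.
Na2CO3 in = 1190×0.547 + 1920×0.520 + 1090×0.520 = 2216.1 lb/h.
Na2CO3 fraction in n11 = 0.528.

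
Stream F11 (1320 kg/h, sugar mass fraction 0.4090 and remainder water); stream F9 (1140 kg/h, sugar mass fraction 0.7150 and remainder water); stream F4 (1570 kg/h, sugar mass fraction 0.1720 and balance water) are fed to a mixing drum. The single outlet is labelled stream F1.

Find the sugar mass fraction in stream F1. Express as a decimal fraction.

Total flow out = 1320 + 1140 + 1570 = 4030 kg/h.
sugar in = 1320×0.409 + 1140×0.715 + 1570×0.172 = 1625 kg/h.
sugar mass fraction in F1 = 1625/4030 = 0.4032.

0.4032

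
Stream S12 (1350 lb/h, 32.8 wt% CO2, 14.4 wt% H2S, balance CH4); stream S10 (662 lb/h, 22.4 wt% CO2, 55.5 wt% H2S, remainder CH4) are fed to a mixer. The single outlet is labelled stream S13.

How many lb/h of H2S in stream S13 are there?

H2S out = H2S in = 1350×0.144 + 662×0.555 = 561.81 lb/h.

561.8 lb/h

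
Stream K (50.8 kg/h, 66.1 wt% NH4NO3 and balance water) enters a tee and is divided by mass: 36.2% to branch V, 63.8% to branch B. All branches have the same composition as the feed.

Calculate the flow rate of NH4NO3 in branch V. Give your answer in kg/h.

12.16 kg/h

Branch V total = 0.362×50.8 = 18.39 kg/h.
NH4NO3 in V = 0.661×18.39 = 12.156 kg/h.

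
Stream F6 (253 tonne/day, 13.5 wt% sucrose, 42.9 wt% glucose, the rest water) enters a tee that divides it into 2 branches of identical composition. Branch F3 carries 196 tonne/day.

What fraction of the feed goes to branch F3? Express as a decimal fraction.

0.775

Fraction to F3 = 196/253 = 0.7747.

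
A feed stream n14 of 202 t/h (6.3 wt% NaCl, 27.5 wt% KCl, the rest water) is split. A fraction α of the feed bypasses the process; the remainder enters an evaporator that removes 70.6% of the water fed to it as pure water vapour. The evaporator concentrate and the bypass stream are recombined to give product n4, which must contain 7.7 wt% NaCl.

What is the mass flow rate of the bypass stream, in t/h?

All 202×0.063 = 12.726 t/h of NaCl reaches n4, so n4 = 12.726/0.077 = 165.27 t/h and vapour = 36.727 t/h.
The evaporator receives (1−α)·202 of feed at 0.662 water and removes 0.706 of that water:
0.706×0.662×(1−α)×202 = 36.727
(1−α) = 36.727/94.409 = 0.3890;  α = 0.6110.
Bypass flow = 0.6110×202 = 123.42 t/h.

123.4 t/h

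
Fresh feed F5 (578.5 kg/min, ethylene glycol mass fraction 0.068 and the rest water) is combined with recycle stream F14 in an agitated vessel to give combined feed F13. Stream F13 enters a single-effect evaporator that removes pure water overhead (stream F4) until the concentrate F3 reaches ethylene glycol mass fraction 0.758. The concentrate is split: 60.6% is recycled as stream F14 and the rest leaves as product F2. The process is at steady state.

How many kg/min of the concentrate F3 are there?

Overall ethylene glycol balance (none leaves overhead): ethylene glycol in fresh feed = ethylene glycol in product, i.e. 578.5×0.068 = (1−0.606)·F3·0.758.
F3 = 39.338/(0.758×0.394) = 131.72 kg/min.

131.7 kg/min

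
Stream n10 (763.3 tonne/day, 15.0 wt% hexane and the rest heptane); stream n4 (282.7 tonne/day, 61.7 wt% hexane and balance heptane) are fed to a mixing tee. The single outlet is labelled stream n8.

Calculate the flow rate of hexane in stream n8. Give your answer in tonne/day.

hexane out = hexane in = 763.3×0.150 + 282.7×0.617 = 288.92 tonne/day.

288.9 tonne/day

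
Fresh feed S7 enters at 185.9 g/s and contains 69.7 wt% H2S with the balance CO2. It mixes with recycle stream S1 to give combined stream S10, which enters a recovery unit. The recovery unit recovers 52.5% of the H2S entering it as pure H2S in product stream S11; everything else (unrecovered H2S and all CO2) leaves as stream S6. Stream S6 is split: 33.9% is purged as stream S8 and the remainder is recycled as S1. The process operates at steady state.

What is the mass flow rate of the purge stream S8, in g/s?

CO2 enters only via S7 and leaves only via the purge: 185.9×0.303 = 0.339×(CO2 in S6), and the recovery unit passes all CO2, so CO2 in S10 = CO2 in S6 = 166.16 g/s.
H2S in S10: m_A = 185.9×0.697 + (1−0.339)·(1−0.525)·m_A, so m_A = 129.57/0.6860 = 188.87 g/s.
S6 = (1−0.525)×188.87 + 166.16 = 255.87 g/s.
Purge S8 = 0.339×255.87 = 86.741 g/s.

86.74 g/s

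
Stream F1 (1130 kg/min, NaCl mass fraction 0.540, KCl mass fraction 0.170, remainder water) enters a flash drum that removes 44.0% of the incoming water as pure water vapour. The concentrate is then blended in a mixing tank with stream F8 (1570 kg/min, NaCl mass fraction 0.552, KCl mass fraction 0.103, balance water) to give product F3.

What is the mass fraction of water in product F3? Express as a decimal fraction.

0.284

Vapour removed = 0.440×0.290×1130 = 144.19 kg/min; concentrate = 985.81 kg/min.
water reaching the mixer = 183.51 (from concentrate) + 1570×0.345 = 725.16 kg/min.
Product flow = 985.81 + 1570 = 2555.8 kg/min; water fraction = 0.284.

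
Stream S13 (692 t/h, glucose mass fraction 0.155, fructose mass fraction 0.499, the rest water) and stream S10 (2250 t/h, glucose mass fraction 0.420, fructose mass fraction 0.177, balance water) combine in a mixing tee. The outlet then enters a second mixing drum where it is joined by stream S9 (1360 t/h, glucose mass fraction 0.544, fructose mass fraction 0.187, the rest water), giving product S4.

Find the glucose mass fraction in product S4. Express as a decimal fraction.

Overall, product flow = 4302 t/h.
glucose in = 692×0.155 + 2250×0.420 + 1360×0.544 = 1792.1 t/h.
glucose fraction in S4 = 0.417.

0.417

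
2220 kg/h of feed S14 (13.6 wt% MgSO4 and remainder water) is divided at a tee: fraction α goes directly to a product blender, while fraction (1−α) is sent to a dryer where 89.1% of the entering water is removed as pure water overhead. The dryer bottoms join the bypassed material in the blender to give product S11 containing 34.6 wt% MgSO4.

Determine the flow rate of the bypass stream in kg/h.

All 2220×0.136 = 301.92 kg/h of MgSO4 reaches S11, so S11 = 301.92/0.346 = 872.6 kg/h and vapour = 1347.4 kg/h.
The evaporator receives (1−α)·2220 of feed at 0.864 water and removes 0.891 of that water:
0.891×0.864×(1−α)×2220 = 1347.4
(1−α) = 1347.4/1709 = 0.7884;  α = 0.2116.
Bypass flow = 0.2116×2220 = 469.73 kg/h.

469.7 kg/h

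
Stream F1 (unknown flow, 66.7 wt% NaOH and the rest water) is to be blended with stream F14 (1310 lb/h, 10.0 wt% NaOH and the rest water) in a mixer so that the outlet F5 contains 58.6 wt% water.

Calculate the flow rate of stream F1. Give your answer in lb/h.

Let F1 be the unknown flow. Total out = 1310 + F1.
water balance: 1179 + 0.333·F1 = 0.586·(1310 + F1)
(0.333 − 0.586)·F1 = 0.586×1310 − 1179 = -411.34
F1 = -411.34 / -0.253 = 1625.8 lb/h

1626 lb/h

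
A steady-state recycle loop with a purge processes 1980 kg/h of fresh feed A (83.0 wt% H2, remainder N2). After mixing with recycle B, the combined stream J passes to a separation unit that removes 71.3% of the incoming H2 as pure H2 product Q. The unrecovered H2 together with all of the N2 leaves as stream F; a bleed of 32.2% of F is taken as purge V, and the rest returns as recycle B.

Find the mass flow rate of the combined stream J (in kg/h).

3086 kg/h

N2 enters only via A and leaves only via the purge: 1980×0.170 = 0.322×(N2 in F), and the separation unit passes all N2, so N2 in J = N2 in F = 1045.3 kg/h.
H2 in J: m_A = 1980×0.830 + (1−0.322)·(1−0.713)·m_A, so m_A = 1643.4/0.8054 = 2040.4 kg/h.
J = 2040.4 + 1045.3 = 3085.8 kg/h.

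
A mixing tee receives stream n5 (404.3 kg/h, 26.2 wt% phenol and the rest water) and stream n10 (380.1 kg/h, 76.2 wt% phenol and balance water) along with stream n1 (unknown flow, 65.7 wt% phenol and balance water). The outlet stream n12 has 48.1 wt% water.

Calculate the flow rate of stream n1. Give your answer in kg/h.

Let n1 be the unknown flow. Total out = 784.4 + n1.
water balance: 388.84 + 0.343·n1 = 0.481·(784.4 + n1)
(0.343 − 0.481)·n1 = 0.481×784.4 − 388.84 = -11.541
n1 = -11.541 / -0.138 = 83.629 kg/h

83.63 kg/h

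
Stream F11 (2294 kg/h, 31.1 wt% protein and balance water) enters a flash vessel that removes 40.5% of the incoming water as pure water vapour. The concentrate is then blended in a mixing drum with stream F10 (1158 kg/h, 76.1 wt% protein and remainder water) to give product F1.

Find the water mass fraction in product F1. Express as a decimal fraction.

0.433

Vapour removed = 0.405×0.689×2294 = 640.13 kg/h; concentrate = 1653.9 kg/h.
water reaching the mixer = 940.44 (from concentrate) + 1158×0.239 = 1217.2 kg/h.
Product flow = 1653.9 + 1158 = 2811.9 kg/h; water fraction = 0.433.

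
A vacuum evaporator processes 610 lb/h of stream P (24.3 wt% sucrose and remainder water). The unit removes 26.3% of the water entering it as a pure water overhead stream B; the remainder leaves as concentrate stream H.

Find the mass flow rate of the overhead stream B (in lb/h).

121.4 lb/h

water entering = 610×0.757 = 461.77 lb/h; overhead removed = 0.263×461.77 = 121.45 lb/h.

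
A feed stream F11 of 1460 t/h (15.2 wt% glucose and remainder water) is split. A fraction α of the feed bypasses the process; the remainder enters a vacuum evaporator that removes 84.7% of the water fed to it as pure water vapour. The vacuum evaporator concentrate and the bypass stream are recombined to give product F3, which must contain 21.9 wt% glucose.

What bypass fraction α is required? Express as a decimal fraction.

0.574

All 1460×0.152 = 221.92 t/h of glucose reaches F3, so F3 = 221.92/0.219 = 1013.3 t/h and vapour = 446.67 t/h.
The evaporator receives (1−α)·1460 of feed at 0.848 water and removes 0.847 of that water:
0.847×0.848×(1−α)×1460 = 446.67
(1−α) = 446.67/1048.7 = 0.4259;  α = 0.5741.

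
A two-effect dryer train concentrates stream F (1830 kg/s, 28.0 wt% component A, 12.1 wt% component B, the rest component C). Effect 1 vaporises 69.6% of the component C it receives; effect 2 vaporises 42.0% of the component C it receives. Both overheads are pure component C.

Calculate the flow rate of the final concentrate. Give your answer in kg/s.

927.1 kg/s

component C in feed = 1830×0.599 = 1096.2 kg/s.
After stage 1: component C left = (1−0.696)×1096.2 = 333.24; stream total = 1067.1 kg/s.
After stage 2: component C left = (1−0.420)×333.24 = 193.28; final concentrate = 927.11 kg/s.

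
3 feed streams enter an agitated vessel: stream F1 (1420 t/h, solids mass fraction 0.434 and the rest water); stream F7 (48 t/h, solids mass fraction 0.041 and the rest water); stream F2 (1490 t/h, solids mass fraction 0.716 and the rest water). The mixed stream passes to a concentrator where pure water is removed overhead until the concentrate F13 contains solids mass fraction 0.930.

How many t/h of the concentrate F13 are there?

1812 t/h

solids entering = 1420×0.434 + 48×0.041 + 1490×0.716 = 1685.1 t/h.
All solids reports to F13, so F13 = 1685.1/0.930 = 1811.9 t/h.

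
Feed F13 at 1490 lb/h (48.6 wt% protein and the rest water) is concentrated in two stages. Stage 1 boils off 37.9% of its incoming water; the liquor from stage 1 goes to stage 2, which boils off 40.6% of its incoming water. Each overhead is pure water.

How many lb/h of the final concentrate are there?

water in feed = 1490×0.514 = 765.86 lb/h.
After stage 1: water left = (1−0.379)×765.86 = 475.6; stream total = 1199.7 lb/h.
After stage 2: water left = (1−0.406)×475.6 = 282.51; final concentrate = 1006.6 lb/h.

1007 lb/h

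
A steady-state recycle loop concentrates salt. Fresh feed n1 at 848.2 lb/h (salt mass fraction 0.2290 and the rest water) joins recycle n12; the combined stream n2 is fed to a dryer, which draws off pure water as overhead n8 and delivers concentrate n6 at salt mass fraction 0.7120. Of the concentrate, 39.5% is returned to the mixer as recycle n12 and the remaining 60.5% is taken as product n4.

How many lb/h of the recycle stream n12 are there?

178.1 lb/h

Overall salt balance (none leaves overhead): salt in fresh feed = salt in product, i.e. 848.2×0.229 = (1−0.395)·n6·0.712.
n6 = 194.24/(0.712×0.605) = 450.92 lb/h.
Recycle n12 = 0.395×450.92 = 178.11 lb/h.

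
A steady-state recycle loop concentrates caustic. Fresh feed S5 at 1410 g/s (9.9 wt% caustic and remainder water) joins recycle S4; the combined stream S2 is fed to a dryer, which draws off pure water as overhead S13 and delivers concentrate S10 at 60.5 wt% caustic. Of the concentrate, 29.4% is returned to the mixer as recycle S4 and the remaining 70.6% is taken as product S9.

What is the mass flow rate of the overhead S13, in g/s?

1179 g/s

Overall caustic balance (none leaves overhead): caustic in fresh feed = caustic in product, i.e. 1410×0.099 = (1−0.294)·S10·0.605.
S10 = 139.59/(0.605×0.706) = 326.81 g/s.
Recycle S4 = 0.294×326.81 = 96.082 g/s.
Combined feed S2 = 1410 + 96.082 = 1506.1 g/s.
Overhead S13 = S2 − S10 = 1506.1 − 326.81 = 1179.3 g/s.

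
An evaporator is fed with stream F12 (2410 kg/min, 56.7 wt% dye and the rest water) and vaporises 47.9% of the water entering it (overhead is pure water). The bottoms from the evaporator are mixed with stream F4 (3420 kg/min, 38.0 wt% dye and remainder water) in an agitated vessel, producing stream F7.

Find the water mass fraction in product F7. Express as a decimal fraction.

0.4998

Vapour removed = 0.479×0.433×2410 = 499.85 kg/min; concentrate = 1910.1 kg/min.
water reaching the mixer = 543.68 (from concentrate) + 3420×0.620 = 2664.1 kg/min.
Product flow = 1910.1 + 3420 = 5330.1 kg/min; water fraction = 0.4998.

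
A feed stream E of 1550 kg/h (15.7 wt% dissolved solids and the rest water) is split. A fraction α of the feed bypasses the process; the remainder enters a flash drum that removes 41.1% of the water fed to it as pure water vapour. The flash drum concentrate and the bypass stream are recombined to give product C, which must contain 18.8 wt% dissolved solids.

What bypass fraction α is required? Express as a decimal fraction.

0.524

All 1550×0.157 = 243.35 kg/h of dissolved solids reaches C, so C = 243.35/0.188 = 1294.4 kg/h and vapour = 255.59 kg/h.
The evaporator receives (1−α)·1550 of feed at 0.843 water and removes 0.411 of that water:
0.411×0.843×(1−α)×1550 = 255.59
(1−α) = 255.59/537.03 = 0.4759;  α = 0.5241.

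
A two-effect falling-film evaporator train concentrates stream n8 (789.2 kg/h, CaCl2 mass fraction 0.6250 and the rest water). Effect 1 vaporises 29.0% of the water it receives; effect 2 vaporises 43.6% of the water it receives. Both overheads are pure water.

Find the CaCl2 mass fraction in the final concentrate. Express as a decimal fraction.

water in feed = 789.2×0.375 = 295.95 kg/h.
After stage 1: water left = (1−0.290)×295.95 = 210.12; stream total = 703.37 kg/h.
After stage 2: water left = (1−0.436)×210.12 = 118.51; final concentrate = 611.76 kg/h.
CaCl2 fraction = 493.25/611.76 = 0.8063.

0.8063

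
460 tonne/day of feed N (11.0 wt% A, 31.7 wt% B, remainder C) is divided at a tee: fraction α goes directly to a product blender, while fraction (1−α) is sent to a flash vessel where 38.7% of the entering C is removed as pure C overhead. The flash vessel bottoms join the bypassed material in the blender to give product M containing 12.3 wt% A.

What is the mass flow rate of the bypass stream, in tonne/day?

240.8 tonne/day

All 460×0.110 = 50.6 tonne/day of A reaches M, so M = 50.6/0.123 = 411.38 tonne/day and vapour = 48.618 tonne/day.
The evaporator receives (1−α)·460 of feed at 0.573 C and removes 0.387 of that C:
0.387×0.573×(1−α)×460 = 48.618
(1−α) = 48.618/102.01 = 0.4766;  α = 0.5234.
Bypass flow = 0.5234×460 = 240.75 tonne/day.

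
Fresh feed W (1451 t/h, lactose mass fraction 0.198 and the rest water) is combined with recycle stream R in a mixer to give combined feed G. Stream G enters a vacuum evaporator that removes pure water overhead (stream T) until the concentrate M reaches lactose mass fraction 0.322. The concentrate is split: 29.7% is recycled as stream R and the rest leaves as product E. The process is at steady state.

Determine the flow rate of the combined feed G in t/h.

1828 t/h

Overall lactose balance (none leaves overhead): lactose in fresh feed = lactose in product, i.e. 1451×0.198 = (1−0.297)·M·0.322.
M = 287.3/(0.322×0.703) = 1269.2 t/h.
Recycle R = 0.297×1269.2 = 376.94 t/h.
Combined feed G = 1451 + 376.94 = 1827.9 t/h.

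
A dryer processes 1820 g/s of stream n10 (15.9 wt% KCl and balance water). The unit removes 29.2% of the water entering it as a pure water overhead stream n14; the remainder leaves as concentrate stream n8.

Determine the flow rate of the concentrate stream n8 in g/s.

1373 g/s

water entering = 1820×0.841 = 1530.6 g/s; overhead removed = 0.292×1530.6 = 446.94 g/s.
Concentrate = 1820 − 446.94 = 1373.1 g/s.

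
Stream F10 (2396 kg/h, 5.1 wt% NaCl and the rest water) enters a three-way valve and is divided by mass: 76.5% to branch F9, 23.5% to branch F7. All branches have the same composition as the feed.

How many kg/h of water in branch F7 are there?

Branch F7 total = 0.235×2396 = 563.06 kg/h.
water in F7 = 0.949×563.06 = 534.34 kg/h.

534.3 kg/h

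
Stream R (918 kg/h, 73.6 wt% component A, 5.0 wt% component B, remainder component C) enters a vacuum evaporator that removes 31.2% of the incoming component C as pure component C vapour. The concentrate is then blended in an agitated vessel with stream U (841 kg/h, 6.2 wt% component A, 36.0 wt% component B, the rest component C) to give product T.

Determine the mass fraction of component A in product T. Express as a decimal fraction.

0.429

Vapour removed = 0.312×0.214×918 = 61.293 kg/h; concentrate = 856.71 kg/h.
component A reaching the mixer = 675.65 (from concentrate) + 841×0.062 = 727.79 kg/h.
Product flow = 856.71 + 841 = 1697.7 kg/h; component A fraction = 0.429.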